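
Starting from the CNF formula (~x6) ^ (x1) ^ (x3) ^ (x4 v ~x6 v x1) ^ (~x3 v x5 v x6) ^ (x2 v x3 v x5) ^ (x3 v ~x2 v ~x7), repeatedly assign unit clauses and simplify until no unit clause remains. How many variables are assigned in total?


Unit propagation repeatedly assigns the literal in any unit clause, then simplifies.
Assignments in order: x6 = F, x1 = T, x3 = T, x5 = T.
No further unit clauses remain.
Total variables assigned = 4.

4


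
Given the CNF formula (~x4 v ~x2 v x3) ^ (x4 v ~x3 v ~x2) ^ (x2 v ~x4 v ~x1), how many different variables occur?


Identify each distinct variable in the formula.
Variables found: x1, x2, x3, x4.
Total distinct variables = 4.

4


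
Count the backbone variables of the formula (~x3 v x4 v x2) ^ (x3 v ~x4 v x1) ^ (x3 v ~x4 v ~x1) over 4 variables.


Find all satisfying assignments: 10 model(s).
Check which variables have the same value in every model.
No variable is fixed across all models.
Backbone size = 0.

0


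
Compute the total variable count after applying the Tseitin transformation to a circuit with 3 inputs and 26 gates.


The Tseitin transformation introduces one auxiliary variable per gate.
Total variables = inputs + gates = 3 + 26 = 29.

29


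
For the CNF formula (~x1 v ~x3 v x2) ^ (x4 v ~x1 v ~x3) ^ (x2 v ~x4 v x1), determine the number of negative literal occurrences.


Scan each clause for negated literals.
Clause 1: 2 negative; Clause 2: 2 negative; Clause 3: 1 negative.
Total negative literal occurrences = 5.

5


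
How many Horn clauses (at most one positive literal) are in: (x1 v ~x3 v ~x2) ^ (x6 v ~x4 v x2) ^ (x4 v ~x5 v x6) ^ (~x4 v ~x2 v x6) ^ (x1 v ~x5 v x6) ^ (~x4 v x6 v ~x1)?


A Horn clause has at most one positive literal.
Clause 1: 1 positive lit(s) -> Horn
Clause 2: 2 positive lit(s) -> not Horn
Clause 3: 2 positive lit(s) -> not Horn
Clause 4: 1 positive lit(s) -> Horn
Clause 5: 2 positive lit(s) -> not Horn
Clause 6: 1 positive lit(s) -> Horn
Total Horn clauses = 3.

3


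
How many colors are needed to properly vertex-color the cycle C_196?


A cycle on an even number of vertices is bipartite: alternate two colors around the cycle.
Since 196 is even, two colors suffice, and at least two are needed because the graph has edges.
Chromatic number = 2.

2


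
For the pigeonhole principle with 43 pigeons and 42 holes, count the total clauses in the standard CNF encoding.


The PHP encoding has two parts:
1) At-least-one-hole clauses: 43 (one per pigeon, each with 42 literals).
2) At-most-one-pigeon-per-hole clauses: 42 holes * C(43,2) = 42 * 903 = 37926.
Total clauses = 43 + 37926 = 37969.

37969


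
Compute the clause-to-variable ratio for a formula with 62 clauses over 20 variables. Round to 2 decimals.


Clause-to-variable ratio = clauses / variables.
62 / 20 = 3.1.

3.1


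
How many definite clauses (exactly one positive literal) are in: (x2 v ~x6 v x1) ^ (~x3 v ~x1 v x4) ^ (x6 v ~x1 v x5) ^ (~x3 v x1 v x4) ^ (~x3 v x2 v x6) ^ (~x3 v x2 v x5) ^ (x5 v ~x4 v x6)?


A definite clause has exactly one positive literal.
Clause 1: 2 positive -> not definite
Clause 2: 1 positive -> definite
Clause 3: 2 positive -> not definite
Clause 4: 2 positive -> not definite
Clause 5: 2 positive -> not definite
Clause 6: 2 positive -> not definite
Clause 7: 2 positive -> not definite
Definite clause count = 1.

1


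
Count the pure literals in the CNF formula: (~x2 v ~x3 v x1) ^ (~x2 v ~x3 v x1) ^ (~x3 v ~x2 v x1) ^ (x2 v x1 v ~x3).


A pure literal appears in only one polarity across all clauses.
Pure literals: x1 (positive only), x3 (negative only).
Count = 2.

2


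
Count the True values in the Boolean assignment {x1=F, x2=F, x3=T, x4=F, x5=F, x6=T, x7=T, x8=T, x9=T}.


The weight is the number of variables assigned True.
True variables: x3, x6, x7, x8, x9.
Weight = 5.

5


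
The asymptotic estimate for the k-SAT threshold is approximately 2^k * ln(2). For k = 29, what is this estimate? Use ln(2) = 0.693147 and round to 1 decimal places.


Using the asymptotic formula: threshold ~ 2^k * ln(2).
2^29 = 536870912.
536870912 * 0.693147 = 372130462.0.

372130462.0


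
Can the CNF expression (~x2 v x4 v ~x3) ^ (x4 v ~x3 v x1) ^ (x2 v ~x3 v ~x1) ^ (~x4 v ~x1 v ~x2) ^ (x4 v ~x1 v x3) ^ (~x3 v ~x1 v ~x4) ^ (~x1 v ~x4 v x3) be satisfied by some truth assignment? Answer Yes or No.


Check all 16 possible truth assignments.
Number of satisfying assignments found: 6.
The formula is satisfiable.

Yes


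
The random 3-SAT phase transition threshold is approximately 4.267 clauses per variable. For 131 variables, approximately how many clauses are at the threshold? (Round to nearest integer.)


The 3-SAT phase transition occurs at approximately 4.267 clauses per variable.
m = 4.267 * 131 = 558.977.
Rounded to nearest integer: 559.

559


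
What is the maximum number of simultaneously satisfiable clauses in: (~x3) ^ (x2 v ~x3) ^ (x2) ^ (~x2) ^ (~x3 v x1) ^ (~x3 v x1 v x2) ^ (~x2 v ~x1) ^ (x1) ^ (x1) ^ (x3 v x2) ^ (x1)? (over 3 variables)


Enumerate all 8 truth assignments.
For each, count how many of the 11 clauses are satisfied.
The formula is not fully satisfiable, so the maximum is below 11.
Maximum simultaneously satisfiable clauses = 9.

9


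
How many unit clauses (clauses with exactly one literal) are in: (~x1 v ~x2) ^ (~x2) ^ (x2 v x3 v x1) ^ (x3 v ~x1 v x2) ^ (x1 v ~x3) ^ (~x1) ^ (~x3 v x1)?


A unit clause contains exactly one literal.
Unit clauses found: (~x2), (~x1).
Count = 2.

2


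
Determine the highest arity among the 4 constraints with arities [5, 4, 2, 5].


The arities are: 5, 4, 2, 5.
Scan for the maximum value.
Maximum arity = 5.

5


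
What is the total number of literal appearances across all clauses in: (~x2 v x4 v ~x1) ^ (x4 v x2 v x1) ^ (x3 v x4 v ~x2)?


Clause lengths: 3, 3, 3.
Sum = 3 + 3 + 3 = 9.

9


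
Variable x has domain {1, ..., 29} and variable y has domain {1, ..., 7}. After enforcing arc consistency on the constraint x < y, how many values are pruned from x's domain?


For the constraint x < y, x needs a supporting value in y's domain.
x can be at most 6 (one less than y's maximum).
Valid x values from domain: 6 out of 29.
Pruned = 29 - 6 = 23.

23


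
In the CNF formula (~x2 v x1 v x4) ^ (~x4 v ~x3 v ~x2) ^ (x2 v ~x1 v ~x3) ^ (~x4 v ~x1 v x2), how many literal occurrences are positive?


Scan each clause for unnegated literals.
Clause 1: 2 positive; Clause 2: 0 positive; Clause 3: 1 positive; Clause 4: 1 positive.
Total positive literal occurrences = 4.

4


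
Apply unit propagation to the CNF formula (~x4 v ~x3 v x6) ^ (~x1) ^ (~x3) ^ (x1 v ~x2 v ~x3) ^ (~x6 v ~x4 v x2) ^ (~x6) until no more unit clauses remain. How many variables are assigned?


Unit propagation repeatedly assigns the literal in any unit clause, then simplifies.
Assignments in order: x1 = F, x3 = F, x6 = F.
No further unit clauses remain.
Total variables assigned = 3.

3


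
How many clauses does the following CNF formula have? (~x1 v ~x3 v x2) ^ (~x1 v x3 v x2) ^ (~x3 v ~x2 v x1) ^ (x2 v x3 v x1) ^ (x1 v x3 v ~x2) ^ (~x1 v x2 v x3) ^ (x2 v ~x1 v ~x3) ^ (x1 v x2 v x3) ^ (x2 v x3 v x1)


Each group enclosed in parentheses joined by ^ is one clause.
Counting the conjuncts: 9 clauses.

9


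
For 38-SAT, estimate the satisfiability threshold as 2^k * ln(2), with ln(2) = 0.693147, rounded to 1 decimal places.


Using the asymptotic formula: threshold ~ 2^k * ln(2).
2^38 = 274877906944.
274877906944 * 0.693147 = 190530796564.5.

190530796564.5


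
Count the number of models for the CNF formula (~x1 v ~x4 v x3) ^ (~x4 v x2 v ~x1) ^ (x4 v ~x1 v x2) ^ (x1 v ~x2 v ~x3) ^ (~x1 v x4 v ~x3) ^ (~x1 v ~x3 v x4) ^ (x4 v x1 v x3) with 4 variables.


Enumerate all 16 truth assignments over 4 variables.
Test each against every clause.
Satisfying assignments found: 6.

6


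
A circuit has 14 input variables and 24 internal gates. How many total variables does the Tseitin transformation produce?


The Tseitin transformation introduces one auxiliary variable per gate.
Total variables = inputs + gates = 14 + 24 = 38.

38


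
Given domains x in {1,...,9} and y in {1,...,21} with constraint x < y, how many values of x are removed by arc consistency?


For the constraint x < y, x needs a supporting value in y's domain.
x can be at most 20 (one less than y's maximum).
Valid x values from domain: 9 out of 9.
Pruned = 9 - 9 = 0.

0


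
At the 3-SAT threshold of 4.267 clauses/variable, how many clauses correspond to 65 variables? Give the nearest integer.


The 3-SAT phase transition occurs at approximately 4.267 clauses per variable.
m = 4.267 * 65 = 277.355.
Rounded to nearest integer: 277.

277


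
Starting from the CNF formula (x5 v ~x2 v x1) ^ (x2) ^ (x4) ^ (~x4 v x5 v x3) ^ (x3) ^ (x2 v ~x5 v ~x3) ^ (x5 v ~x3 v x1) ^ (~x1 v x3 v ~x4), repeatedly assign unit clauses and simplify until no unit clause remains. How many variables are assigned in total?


Unit propagation repeatedly assigns the literal in any unit clause, then simplifies.
Assignments in order: x2 = T, x4 = T, x3 = T.
No further unit clauses remain.
Total variables assigned = 3.

3


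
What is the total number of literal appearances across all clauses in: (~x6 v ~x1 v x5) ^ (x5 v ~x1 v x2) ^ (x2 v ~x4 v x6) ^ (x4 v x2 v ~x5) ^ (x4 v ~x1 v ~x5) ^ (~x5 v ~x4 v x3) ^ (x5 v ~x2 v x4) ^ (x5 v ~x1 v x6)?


Clause lengths: 3, 3, 3, 3, 3, 3, 3, 3.
Sum = 3 + 3 + 3 + 3 + 3 + 3 + 3 + 3 = 24.

24


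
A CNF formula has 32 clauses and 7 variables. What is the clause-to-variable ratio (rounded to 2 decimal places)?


Clause-to-variable ratio = clauses / variables.
32 / 7 = 4.57.

4.57


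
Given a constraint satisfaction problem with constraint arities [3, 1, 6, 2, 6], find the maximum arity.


The arities are: 3, 1, 6, 2, 6.
Scan for the maximum value.
Maximum arity = 6.

6


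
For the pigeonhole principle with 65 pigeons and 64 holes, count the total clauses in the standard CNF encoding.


The PHP encoding has two parts:
1) At-least-one-hole clauses: 65 (one per pigeon, each with 64 literals).
2) At-most-one-pigeon-per-hole clauses: 64 holes * C(65,2) = 64 * 2080 = 133120.
Total clauses = 65 + 133120 = 133185.

133185


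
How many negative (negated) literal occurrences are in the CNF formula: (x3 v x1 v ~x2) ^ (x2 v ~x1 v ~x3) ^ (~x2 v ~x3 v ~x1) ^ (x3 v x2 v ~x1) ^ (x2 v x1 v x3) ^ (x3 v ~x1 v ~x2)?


Scan each clause for negated literals.
Clause 1: 1 negative; Clause 2: 2 negative; Clause 3: 3 negative; Clause 4: 1 negative; Clause 5: 0 negative; Clause 6: 2 negative.
Total negative literal occurrences = 9.

9


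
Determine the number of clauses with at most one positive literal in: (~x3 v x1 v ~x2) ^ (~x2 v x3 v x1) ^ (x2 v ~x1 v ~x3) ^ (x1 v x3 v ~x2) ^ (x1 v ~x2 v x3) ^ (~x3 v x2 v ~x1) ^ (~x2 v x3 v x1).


A Horn clause has at most one positive literal.
Clause 1: 1 positive lit(s) -> Horn
Clause 2: 2 positive lit(s) -> not Horn
Clause 3: 1 positive lit(s) -> Horn
Clause 4: 2 positive lit(s) -> not Horn
Clause 5: 2 positive lit(s) -> not Horn
Clause 6: 1 positive lit(s) -> Horn
Clause 7: 2 positive lit(s) -> not Horn
Total Horn clauses = 3.

3


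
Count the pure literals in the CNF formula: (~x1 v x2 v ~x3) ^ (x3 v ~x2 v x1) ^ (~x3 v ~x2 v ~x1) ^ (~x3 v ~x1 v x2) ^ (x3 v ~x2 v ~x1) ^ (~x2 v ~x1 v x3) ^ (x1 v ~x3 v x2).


A pure literal appears in only one polarity across all clauses.
No pure literals found.
Count = 0.

0


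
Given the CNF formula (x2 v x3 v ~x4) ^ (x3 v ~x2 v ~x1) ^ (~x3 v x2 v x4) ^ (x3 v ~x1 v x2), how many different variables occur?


Identify each distinct variable in the formula.
Variables found: x1, x2, x3, x4.
Total distinct variables = 4.

4


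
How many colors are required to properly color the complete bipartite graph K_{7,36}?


K_{7,36} is bipartite by definition: the two parts are independent sets, with every edge crossing between them.
Color all vertices in one part with color 1 and all vertices in the other part with color 2.
Since the graph has at least one edge, one color does not suffice.
Chromatic number = 2.

2


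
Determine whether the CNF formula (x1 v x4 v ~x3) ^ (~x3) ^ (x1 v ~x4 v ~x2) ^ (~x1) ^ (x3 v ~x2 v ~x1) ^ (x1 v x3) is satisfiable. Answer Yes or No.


Check all 16 possible truth assignments.
Number of satisfying assignments found: 0.
The formula is unsatisfiable.

No


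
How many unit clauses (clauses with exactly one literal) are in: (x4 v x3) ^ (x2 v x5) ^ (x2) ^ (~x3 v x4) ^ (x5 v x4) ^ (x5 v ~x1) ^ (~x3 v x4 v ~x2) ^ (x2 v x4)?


A unit clause contains exactly one literal.
Unit clauses found: (x2).
Count = 1.

1


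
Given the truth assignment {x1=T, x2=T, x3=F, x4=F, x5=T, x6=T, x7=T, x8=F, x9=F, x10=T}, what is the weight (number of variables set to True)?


The weight is the number of variables assigned True.
True variables: x1, x2, x5, x6, x7, x10.
Weight = 6.

6


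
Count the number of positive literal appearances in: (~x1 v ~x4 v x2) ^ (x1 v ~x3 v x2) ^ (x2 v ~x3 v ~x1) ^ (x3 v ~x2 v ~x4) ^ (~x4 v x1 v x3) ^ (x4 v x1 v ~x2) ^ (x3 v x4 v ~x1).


Scan each clause for unnegated literals.
Clause 1: 1 positive; Clause 2: 2 positive; Clause 3: 1 positive; Clause 4: 1 positive; Clause 5: 2 positive; Clause 6: 2 positive; Clause 7: 2 positive.
Total positive literal occurrences = 11.

11


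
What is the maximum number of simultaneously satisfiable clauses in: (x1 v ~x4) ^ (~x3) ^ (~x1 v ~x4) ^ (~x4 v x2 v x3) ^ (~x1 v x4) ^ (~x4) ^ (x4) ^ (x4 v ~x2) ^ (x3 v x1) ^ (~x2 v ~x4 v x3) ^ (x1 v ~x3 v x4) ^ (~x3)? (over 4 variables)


Enumerate all 16 truth assignments.
For each, count how many of the 12 clauses are satisfied.
The formula is not fully satisfiable, so the maximum is below 12.
Maximum simultaneously satisfiable clauses = 10.

10


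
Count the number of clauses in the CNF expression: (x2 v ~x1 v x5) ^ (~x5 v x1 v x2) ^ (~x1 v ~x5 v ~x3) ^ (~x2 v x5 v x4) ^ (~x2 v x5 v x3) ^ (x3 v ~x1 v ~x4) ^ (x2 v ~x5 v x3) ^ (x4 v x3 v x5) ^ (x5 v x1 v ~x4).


Each group enclosed in parentheses joined by ^ is one clause.
Counting the conjuncts: 9 clauses.

9


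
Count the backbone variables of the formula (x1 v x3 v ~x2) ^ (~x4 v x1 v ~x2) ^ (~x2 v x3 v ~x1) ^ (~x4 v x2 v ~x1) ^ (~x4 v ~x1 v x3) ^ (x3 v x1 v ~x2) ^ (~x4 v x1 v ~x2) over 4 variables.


Find all satisfying assignments: 9 model(s).
Check which variables have the same value in every model.
No variable is fixed across all models.
Backbone size = 0.

0


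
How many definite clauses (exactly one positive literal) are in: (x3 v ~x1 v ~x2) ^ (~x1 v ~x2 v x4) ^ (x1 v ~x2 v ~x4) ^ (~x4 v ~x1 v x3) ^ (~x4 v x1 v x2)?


A definite clause has exactly one positive literal.
Clause 1: 1 positive -> definite
Clause 2: 1 positive -> definite
Clause 3: 1 positive -> definite
Clause 4: 1 positive -> definite
Clause 5: 2 positive -> not definite
Definite clause count = 4.

4


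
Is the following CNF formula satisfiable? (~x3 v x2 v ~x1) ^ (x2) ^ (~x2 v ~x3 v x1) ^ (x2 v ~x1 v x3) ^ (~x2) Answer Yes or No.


Check all 8 possible truth assignments.
Number of satisfying assignments found: 0.
The formula is unsatisfiable.

No


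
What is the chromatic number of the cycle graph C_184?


A cycle on an even number of vertices is bipartite: alternate two colors around the cycle.
Since 184 is even, two colors suffice, and at least two are needed because the graph has edges.
Chromatic number = 2.

2


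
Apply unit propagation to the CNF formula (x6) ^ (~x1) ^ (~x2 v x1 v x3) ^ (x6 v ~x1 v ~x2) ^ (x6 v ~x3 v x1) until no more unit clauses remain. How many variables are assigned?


Unit propagation repeatedly assigns the literal in any unit clause, then simplifies.
Assignments in order: x6 = T, x1 = F.
No further unit clauses remain.
Total variables assigned = 2.

2


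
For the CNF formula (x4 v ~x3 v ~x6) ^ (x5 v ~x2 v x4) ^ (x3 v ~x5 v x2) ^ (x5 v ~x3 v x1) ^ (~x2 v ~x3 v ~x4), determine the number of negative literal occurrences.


Scan each clause for negated literals.
Clause 1: 2 negative; Clause 2: 1 negative; Clause 3: 1 negative; Clause 4: 1 negative; Clause 5: 3 negative.
Total negative literal occurrences = 8.

8


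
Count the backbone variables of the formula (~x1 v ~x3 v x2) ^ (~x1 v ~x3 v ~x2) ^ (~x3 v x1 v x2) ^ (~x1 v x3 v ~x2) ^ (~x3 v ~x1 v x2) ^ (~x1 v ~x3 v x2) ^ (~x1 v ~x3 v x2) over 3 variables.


Find all satisfying assignments: 4 model(s).
Check which variables have the same value in every model.
No variable is fixed across all models.
Backbone size = 0.

0


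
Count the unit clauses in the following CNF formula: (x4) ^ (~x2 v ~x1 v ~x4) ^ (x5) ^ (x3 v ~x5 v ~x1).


A unit clause contains exactly one literal.
Unit clauses found: (x4), (x5).
Count = 2.

2


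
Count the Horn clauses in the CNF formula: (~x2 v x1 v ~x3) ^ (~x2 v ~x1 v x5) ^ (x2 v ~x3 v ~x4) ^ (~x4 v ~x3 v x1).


A Horn clause has at most one positive literal.
Clause 1: 1 positive lit(s) -> Horn
Clause 2: 1 positive lit(s) -> Horn
Clause 3: 1 positive lit(s) -> Horn
Clause 4: 1 positive lit(s) -> Horn
Total Horn clauses = 4.

4


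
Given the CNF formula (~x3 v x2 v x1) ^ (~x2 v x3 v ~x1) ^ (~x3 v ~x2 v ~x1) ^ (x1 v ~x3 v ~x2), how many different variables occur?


Identify each distinct variable in the formula.
Variables found: x1, x2, x3.
Total distinct variables = 3.

3


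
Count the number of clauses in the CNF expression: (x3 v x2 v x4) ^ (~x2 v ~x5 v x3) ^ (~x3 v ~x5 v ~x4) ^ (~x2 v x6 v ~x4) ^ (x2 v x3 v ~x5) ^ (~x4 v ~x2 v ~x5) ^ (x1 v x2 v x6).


Each group enclosed in parentheses joined by ^ is one clause.
Counting the conjuncts: 7 clauses.

7


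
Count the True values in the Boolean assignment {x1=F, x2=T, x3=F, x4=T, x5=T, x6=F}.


The weight is the number of variables assigned True.
True variables: x2, x4, x5.
Weight = 3.

3


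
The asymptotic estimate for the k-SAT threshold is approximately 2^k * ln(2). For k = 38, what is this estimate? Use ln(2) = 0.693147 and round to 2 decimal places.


Using the asymptotic formula: threshold ~ 2^k * ln(2).
2^38 = 274877906944.
274877906944 * 0.693147 = 190530796564.51.

190530796564.51


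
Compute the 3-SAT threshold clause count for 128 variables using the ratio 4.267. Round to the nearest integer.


The 3-SAT phase transition occurs at approximately 4.267 clauses per variable.
m = 4.267 * 128 = 546.176.
Rounded to nearest integer: 546.

546


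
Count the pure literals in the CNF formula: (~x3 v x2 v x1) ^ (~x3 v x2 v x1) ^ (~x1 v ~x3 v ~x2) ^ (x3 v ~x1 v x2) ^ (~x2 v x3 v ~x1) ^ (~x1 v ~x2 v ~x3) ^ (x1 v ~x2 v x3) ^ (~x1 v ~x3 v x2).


A pure literal appears in only one polarity across all clauses.
No pure literals found.
Count = 0.

0


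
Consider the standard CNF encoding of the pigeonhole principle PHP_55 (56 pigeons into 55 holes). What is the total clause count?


The PHP encoding has two parts:
1) At-least-one-hole clauses: 56 (one per pigeon, each with 55 literals).
2) At-most-one-pigeon-per-hole clauses: 55 holes * C(56,2) = 55 * 1540 = 84700.
Total clauses = 56 + 84700 = 84756.

84756


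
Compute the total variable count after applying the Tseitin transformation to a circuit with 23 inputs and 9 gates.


The Tseitin transformation introduces one auxiliary variable per gate.
Total variables = inputs + gates = 23 + 9 = 32.

32


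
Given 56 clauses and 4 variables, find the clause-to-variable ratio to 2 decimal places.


Clause-to-variable ratio = clauses / variables.
56 / 4 = 14.0.

14.0


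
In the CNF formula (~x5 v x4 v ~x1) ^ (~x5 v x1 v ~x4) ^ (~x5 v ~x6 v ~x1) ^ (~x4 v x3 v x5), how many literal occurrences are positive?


Scan each clause for unnegated literals.
Clause 1: 1 positive; Clause 2: 1 positive; Clause 3: 0 positive; Clause 4: 2 positive.
Total positive literal occurrences = 4.

4


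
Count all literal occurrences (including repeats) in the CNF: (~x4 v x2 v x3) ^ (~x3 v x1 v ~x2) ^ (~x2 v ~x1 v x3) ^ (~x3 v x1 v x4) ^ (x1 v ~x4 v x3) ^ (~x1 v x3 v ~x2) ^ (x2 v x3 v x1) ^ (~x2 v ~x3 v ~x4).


Clause lengths: 3, 3, 3, 3, 3, 3, 3, 3.
Sum = 3 + 3 + 3 + 3 + 3 + 3 + 3 + 3 = 24.

24


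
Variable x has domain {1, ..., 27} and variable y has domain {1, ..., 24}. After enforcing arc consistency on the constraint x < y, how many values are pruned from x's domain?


For the constraint x < y, x needs a supporting value in y's domain.
x can be at most 23 (one less than y's maximum).
Valid x values from domain: 23 out of 27.
Pruned = 27 - 23 = 4.

4


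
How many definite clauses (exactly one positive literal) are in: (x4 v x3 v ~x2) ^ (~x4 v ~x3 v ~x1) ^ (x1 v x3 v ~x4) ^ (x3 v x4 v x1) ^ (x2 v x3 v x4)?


A definite clause has exactly one positive literal.
Clause 1: 2 positive -> not definite
Clause 2: 0 positive -> not definite
Clause 3: 2 positive -> not definite
Clause 4: 3 positive -> not definite
Clause 5: 3 positive -> not definite
Definite clause count = 0.

0


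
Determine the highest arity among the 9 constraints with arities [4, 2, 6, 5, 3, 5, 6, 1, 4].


The arities are: 4, 2, 6, 5, 3, 5, 6, 1, 4.
Scan for the maximum value.
Maximum arity = 6.

6


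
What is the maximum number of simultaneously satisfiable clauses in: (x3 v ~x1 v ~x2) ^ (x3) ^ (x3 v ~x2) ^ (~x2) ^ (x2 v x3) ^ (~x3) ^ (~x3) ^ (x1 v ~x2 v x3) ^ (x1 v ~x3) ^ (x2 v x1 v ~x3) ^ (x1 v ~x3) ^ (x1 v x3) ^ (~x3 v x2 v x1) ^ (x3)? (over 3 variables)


Enumerate all 8 truth assignments.
For each, count how many of the 14 clauses are satisfied.
The formula is not fully satisfiable, so the maximum is below 14.
Maximum simultaneously satisfiable clauses = 12.

12


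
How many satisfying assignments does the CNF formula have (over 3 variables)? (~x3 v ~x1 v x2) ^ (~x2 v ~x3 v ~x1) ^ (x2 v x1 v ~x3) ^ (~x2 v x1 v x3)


Enumerate all 8 truth assignments over 3 variables.
Test each against every clause.
Satisfying assignments found: 4.

4


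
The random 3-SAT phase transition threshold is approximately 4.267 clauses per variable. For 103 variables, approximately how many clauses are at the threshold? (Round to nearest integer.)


The 3-SAT phase transition occurs at approximately 4.267 clauses per variable.
m = 4.267 * 103 = 439.501.
Rounded to nearest integer: 440.

440


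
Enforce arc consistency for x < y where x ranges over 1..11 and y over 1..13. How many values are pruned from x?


For the constraint x < y, x needs a supporting value in y's domain.
x can be at most 12 (one less than y's maximum).
Valid x values from domain: 11 out of 11.
Pruned = 11 - 11 = 0.

0


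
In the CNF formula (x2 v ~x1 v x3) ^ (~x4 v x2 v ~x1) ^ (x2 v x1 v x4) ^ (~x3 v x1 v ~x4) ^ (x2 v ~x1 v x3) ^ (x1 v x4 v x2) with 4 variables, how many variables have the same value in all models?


Find all satisfying assignments: 9 model(s).
Check which variables have the same value in every model.
No variable is fixed across all models.
Backbone size = 0.

0


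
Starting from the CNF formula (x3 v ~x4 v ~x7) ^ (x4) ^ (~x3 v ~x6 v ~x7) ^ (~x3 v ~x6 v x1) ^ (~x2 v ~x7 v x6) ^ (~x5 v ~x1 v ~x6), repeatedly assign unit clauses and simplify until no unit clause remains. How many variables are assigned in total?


Unit propagation repeatedly assigns the literal in any unit clause, then simplifies.
Assignments in order: x4 = T.
No further unit clauses remain.
Total variables assigned = 1.

1


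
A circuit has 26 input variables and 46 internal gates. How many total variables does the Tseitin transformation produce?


The Tseitin transformation introduces one auxiliary variable per gate.
Total variables = inputs + gates = 26 + 46 = 72.

72


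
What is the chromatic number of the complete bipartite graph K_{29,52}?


K_{29,52} is bipartite by definition: the two parts are independent sets, with every edge crossing between them.
Color all vertices in one part with color 1 and all vertices in the other part with color 2.
Since the graph has at least one edge, one color does not suffice.
Chromatic number = 2.

2


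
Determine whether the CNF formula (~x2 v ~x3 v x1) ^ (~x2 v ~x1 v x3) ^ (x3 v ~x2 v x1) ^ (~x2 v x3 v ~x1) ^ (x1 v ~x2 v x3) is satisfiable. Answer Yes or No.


Check all 8 possible truth assignments.
Number of satisfying assignments found: 5.
The formula is satisfiable.

Yes


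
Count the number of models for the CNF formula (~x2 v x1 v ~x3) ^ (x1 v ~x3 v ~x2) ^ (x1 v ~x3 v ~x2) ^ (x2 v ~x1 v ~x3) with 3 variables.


Enumerate all 8 truth assignments over 3 variables.
Test each against every clause.
Satisfying assignments found: 6.

6


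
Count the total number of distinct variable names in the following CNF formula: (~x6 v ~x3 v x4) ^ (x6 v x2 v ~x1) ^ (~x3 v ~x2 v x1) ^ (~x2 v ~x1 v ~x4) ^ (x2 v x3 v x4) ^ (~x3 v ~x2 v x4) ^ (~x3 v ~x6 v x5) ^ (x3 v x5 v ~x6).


Identify each distinct variable in the formula.
Variables found: x1, x2, x3, x4, x5, x6.
Total distinct variables = 6.

6


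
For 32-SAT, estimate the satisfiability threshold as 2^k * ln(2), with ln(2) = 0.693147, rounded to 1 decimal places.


Using the asymptotic formula: threshold ~ 2^k * ln(2).
2^32 = 4294967296.
4294967296 * 0.693147 = 2977043696.3.

2977043696.3


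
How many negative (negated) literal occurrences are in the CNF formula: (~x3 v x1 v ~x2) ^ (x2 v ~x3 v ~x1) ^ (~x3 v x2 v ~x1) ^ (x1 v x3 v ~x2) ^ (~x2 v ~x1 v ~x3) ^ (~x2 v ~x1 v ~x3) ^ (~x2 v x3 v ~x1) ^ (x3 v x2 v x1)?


Scan each clause for negated literals.
Clause 1: 2 negative; Clause 2: 2 negative; Clause 3: 2 negative; Clause 4: 1 negative; Clause 5: 3 negative; Clause 6: 3 negative; Clause 7: 2 negative; Clause 8: 0 negative.
Total negative literal occurrences = 15.

15


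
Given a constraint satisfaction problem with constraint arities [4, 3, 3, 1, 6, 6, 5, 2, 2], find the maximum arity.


The arities are: 4, 3, 3, 1, 6, 6, 5, 2, 2.
Scan for the maximum value.
Maximum arity = 6.

6


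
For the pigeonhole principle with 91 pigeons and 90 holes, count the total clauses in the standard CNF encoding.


The PHP encoding has two parts:
1) At-least-one-hole clauses: 91 (one per pigeon, each with 90 literals).
2) At-most-one-pigeon-per-hole clauses: 90 holes * C(91,2) = 90 * 4095 = 368550.
Total clauses = 91 + 368550 = 368641.

368641


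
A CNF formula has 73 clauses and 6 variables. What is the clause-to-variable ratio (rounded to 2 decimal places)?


Clause-to-variable ratio = clauses / variables.
73 / 6 = 12.17.

12.17


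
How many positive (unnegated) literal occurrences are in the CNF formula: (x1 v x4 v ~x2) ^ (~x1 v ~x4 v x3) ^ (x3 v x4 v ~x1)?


Scan each clause for unnegated literals.
Clause 1: 2 positive; Clause 2: 1 positive; Clause 3: 2 positive.
Total positive literal occurrences = 5.

5


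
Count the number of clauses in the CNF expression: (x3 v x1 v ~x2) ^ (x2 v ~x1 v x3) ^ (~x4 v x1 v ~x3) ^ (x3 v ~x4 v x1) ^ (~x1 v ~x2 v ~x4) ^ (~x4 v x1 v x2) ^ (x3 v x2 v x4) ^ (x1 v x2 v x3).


Each group enclosed in parentheses joined by ^ is one clause.
Counting the conjuncts: 8 clauses.

8


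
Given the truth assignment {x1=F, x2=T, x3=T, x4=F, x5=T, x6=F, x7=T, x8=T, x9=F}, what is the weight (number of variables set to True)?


The weight is the number of variables assigned True.
True variables: x2, x3, x5, x7, x8.
Weight = 5.

5


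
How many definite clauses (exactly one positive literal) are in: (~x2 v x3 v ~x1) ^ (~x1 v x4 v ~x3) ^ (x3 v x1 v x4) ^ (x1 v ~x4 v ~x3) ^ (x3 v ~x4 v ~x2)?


A definite clause has exactly one positive literal.
Clause 1: 1 positive -> definite
Clause 2: 1 positive -> definite
Clause 3: 3 positive -> not definite
Clause 4: 1 positive -> definite
Clause 5: 1 positive -> definite
Definite clause count = 4.

4


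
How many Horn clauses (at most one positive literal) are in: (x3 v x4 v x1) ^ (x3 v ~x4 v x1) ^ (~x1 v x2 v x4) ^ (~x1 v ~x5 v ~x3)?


A Horn clause has at most one positive literal.
Clause 1: 3 positive lit(s) -> not Horn
Clause 2: 2 positive lit(s) -> not Horn
Clause 3: 2 positive lit(s) -> not Horn
Clause 4: 0 positive lit(s) -> Horn
Total Horn clauses = 1.

1


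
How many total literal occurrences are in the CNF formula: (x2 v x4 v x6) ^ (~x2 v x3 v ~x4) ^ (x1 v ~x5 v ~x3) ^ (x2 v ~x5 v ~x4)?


Clause lengths: 3, 3, 3, 3.
Sum = 3 + 3 + 3 + 3 = 12.

12


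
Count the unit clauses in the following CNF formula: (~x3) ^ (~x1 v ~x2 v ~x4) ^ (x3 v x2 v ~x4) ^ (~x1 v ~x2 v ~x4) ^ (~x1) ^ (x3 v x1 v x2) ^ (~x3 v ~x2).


A unit clause contains exactly one literal.
Unit clauses found: (~x3), (~x1).
Count = 2.

2


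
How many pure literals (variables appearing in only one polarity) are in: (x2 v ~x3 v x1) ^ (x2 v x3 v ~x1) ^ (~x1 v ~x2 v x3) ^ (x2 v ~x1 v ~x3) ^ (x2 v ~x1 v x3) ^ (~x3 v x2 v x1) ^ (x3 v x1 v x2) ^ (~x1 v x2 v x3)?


A pure literal appears in only one polarity across all clauses.
No pure literals found.
Count = 0.

0


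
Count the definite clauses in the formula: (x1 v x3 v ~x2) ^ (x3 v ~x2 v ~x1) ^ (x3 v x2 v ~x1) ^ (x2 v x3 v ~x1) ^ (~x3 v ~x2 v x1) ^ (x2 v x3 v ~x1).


A definite clause has exactly one positive literal.
Clause 1: 2 positive -> not definite
Clause 2: 1 positive -> definite
Clause 3: 2 positive -> not definite
Clause 4: 2 positive -> not definite
Clause 5: 1 positive -> definite
Clause 6: 2 positive -> not definite
Definite clause count = 2.

2


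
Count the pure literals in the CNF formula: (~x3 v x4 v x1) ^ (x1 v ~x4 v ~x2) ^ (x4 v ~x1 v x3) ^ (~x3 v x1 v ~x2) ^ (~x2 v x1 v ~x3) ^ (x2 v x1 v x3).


A pure literal appears in only one polarity across all clauses.
No pure literals found.
Count = 0.

0


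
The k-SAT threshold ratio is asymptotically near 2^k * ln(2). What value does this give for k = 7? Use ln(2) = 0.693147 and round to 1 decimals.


Using the asymptotic formula: threshold ~ 2^k * ln(2).
2^7 = 128.
128 * 0.693147 = 88.7.

88.7


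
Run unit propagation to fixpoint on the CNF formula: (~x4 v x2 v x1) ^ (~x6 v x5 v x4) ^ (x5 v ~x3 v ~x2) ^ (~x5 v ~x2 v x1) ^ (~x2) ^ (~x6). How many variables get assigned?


Unit propagation repeatedly assigns the literal in any unit clause, then simplifies.
Assignments in order: x2 = F, x6 = F.
No further unit clauses remain.
Total variables assigned = 2.

2


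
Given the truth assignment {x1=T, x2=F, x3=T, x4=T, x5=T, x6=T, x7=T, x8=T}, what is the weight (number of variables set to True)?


The weight is the number of variables assigned True.
True variables: x1, x3, x4, x5, x6, x7, x8.
Weight = 7.

7


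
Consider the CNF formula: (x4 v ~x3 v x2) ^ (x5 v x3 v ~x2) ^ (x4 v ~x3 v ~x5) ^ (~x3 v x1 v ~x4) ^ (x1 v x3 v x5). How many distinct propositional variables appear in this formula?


Identify each distinct variable in the formula.
Variables found: x1, x2, x3, x4, x5.
Total distinct variables = 5.

5


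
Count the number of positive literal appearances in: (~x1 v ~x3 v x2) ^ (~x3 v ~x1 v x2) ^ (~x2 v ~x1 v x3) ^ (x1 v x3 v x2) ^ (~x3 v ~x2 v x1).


Scan each clause for unnegated literals.
Clause 1: 1 positive; Clause 2: 1 positive; Clause 3: 1 positive; Clause 4: 3 positive; Clause 5: 1 positive.
Total positive literal occurrences = 7.

7


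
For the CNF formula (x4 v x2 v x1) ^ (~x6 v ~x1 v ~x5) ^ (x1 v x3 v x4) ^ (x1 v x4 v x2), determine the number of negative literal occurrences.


Scan each clause for negated literals.
Clause 1: 0 negative; Clause 2: 3 negative; Clause 3: 0 negative; Clause 4: 0 negative.
Total negative literal occurrences = 3.

3


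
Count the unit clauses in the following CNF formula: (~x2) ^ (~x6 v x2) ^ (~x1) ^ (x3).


A unit clause contains exactly one literal.
Unit clauses found: (~x2), (~x1), (x3).
Count = 3.

3


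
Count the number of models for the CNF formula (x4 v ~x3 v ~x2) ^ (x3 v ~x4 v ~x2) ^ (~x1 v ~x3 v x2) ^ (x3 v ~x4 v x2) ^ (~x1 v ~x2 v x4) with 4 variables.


Enumerate all 16 truth assignments over 4 variables.
Test each against every clause.
Satisfying assignments found: 7.

7


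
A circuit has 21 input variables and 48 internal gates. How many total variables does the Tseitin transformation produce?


The Tseitin transformation introduces one auxiliary variable per gate.
Total variables = inputs + gates = 21 + 48 = 69.

69


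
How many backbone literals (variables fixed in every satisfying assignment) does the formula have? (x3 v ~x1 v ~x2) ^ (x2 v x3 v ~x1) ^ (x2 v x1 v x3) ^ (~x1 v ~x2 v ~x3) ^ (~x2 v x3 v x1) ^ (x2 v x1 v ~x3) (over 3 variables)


Find all satisfying assignments: 2 model(s).
Check which variables have the same value in every model.
Fixed variables: x3=T.
Backbone size = 1.

1


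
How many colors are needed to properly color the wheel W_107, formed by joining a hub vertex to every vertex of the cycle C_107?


W_107 consists of the cycle C_107 together with a hub vertex adjacent to every cycle vertex.
The cycle C_107 needs 3 colors (odd cycle -> 3).
The hub is adjacent to every cycle vertex, so it must receive a new color distinct from all of them.
Chromatic number = 3 + 1 = 4.

4


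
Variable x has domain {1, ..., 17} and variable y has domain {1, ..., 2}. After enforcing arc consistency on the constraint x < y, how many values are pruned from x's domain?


For the constraint x < y, x needs a supporting value in y's domain.
x can be at most 1 (one less than y's maximum).
Valid x values from domain: 1 out of 17.
Pruned = 17 - 1 = 16.

16


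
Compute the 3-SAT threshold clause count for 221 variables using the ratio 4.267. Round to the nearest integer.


The 3-SAT phase transition occurs at approximately 4.267 clauses per variable.
m = 4.267 * 221 = 943.007.
Rounded to nearest integer: 943.

943


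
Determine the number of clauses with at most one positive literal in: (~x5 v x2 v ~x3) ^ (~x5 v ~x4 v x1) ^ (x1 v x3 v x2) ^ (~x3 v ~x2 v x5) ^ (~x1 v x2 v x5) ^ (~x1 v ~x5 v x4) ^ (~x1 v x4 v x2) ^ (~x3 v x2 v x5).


A Horn clause has at most one positive literal.
Clause 1: 1 positive lit(s) -> Horn
Clause 2: 1 positive lit(s) -> Horn
Clause 3: 3 positive lit(s) -> not Horn
Clause 4: 1 positive lit(s) -> Horn
Clause 5: 2 positive lit(s) -> not Horn
Clause 6: 1 positive lit(s) -> Horn
Clause 7: 2 positive lit(s) -> not Horn
Clause 8: 2 positive lit(s) -> not Horn
Total Horn clauses = 4.

4


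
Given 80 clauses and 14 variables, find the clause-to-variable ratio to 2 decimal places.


Clause-to-variable ratio = clauses / variables.
80 / 14 = 5.71.

5.71


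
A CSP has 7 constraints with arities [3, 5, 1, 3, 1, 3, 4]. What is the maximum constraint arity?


The arities are: 3, 5, 1, 3, 1, 3, 4.
Scan for the maximum value.
Maximum arity = 5.

5


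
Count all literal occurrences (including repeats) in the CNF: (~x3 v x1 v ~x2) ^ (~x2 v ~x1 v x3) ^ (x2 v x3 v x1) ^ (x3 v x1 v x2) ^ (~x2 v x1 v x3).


Clause lengths: 3, 3, 3, 3, 3.
Sum = 3 + 3 + 3 + 3 + 3 = 15.

15


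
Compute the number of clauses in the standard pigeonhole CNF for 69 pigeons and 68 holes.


The PHP encoding has two parts:
1) At-least-one-hole clauses: 69 (one per pigeon, each with 68 literals).
2) At-most-one-pigeon-per-hole clauses: 68 holes * C(69,2) = 68 * 2346 = 159528.
Total clauses = 69 + 159528 = 159597.

159597


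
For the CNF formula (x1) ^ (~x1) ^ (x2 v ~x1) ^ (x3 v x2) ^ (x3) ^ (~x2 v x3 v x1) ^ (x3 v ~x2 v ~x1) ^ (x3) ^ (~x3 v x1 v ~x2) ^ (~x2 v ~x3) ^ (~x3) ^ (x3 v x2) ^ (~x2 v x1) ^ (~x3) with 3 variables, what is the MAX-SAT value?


Enumerate all 8 truth assignments.
For each, count how many of the 14 clauses are satisfied.
The formula is not fully satisfiable, so the maximum is below 14.
Maximum simultaneously satisfiable clauses = 11.

11


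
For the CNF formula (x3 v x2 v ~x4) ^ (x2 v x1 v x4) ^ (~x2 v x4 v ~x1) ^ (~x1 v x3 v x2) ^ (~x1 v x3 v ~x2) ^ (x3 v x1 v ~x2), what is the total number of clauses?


Each group enclosed in parentheses joined by ^ is one clause.
Counting the conjuncts: 6 clauses.

6


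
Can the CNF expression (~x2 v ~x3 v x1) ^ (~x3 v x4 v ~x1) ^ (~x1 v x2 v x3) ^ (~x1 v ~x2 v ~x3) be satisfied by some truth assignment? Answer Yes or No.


Check all 16 possible truth assignments.
Number of satisfying assignments found: 9.
The formula is satisfiable.

Yes


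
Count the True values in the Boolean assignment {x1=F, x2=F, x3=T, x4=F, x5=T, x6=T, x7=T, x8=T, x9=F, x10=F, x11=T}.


The weight is the number of variables assigned True.
True variables: x3, x5, x6, x7, x8, x11.
Weight = 6.

6


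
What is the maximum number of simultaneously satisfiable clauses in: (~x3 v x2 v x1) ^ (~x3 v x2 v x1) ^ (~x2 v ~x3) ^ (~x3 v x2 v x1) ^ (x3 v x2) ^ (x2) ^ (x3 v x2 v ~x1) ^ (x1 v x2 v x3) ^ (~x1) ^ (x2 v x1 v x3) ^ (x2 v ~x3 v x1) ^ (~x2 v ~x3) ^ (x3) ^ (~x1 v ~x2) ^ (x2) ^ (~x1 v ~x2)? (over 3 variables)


Enumerate all 8 truth assignments.
For each, count how many of the 16 clauses are satisfied.
The formula is not fully satisfiable, so the maximum is below 16.
Maximum simultaneously satisfiable clauses = 15.

15


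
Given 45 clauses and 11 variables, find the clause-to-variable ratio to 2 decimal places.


Clause-to-variable ratio = clauses / variables.
45 / 11 = 4.09.

4.09


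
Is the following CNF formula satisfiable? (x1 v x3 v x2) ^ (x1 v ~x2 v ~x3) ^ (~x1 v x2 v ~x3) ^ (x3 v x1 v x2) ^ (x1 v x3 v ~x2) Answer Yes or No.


Check all 8 possible truth assignments.
Number of satisfying assignments found: 4.
The formula is satisfiable.

Yes


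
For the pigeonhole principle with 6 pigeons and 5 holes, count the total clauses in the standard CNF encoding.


The PHP encoding has two parts:
1) At-least-one-hole clauses: 6 (one per pigeon, each with 5 literals).
2) At-most-one-pigeon-per-hole clauses: 5 holes * C(6,2) = 5 * 15 = 75.
Total clauses = 6 + 75 = 81.

81


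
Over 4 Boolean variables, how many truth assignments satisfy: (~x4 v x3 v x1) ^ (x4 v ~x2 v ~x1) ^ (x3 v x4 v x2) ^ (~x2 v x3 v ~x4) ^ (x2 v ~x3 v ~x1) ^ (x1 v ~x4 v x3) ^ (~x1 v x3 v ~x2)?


Enumerate all 16 truth assignments over 4 variables.
Test each against every clause.
Satisfying assignments found: 7.

7


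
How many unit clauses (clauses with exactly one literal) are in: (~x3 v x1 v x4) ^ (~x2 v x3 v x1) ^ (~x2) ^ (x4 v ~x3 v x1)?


A unit clause contains exactly one literal.
Unit clauses found: (~x2).
Count = 1.

1


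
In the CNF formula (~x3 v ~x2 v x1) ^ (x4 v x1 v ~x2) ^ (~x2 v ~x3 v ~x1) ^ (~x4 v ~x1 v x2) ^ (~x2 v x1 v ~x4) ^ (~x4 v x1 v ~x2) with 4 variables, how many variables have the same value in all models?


Find all satisfying assignments: 8 model(s).
Check which variables have the same value in every model.
No variable is fixed across all models.
Backbone size = 0.

0


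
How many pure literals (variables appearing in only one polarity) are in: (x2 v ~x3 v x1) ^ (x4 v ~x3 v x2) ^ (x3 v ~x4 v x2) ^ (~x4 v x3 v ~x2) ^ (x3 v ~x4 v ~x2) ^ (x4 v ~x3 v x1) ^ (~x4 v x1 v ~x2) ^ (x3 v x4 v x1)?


A pure literal appears in only one polarity across all clauses.
Pure literals: x1 (positive only).
Count = 1.

1


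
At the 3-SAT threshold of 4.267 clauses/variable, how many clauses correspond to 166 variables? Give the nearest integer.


The 3-SAT phase transition occurs at approximately 4.267 clauses per variable.
m = 4.267 * 166 = 708.322.
Rounded to nearest integer: 708.

708


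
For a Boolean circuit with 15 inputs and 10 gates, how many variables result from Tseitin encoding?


The Tseitin transformation introduces one auxiliary variable per gate.
Total variables = inputs + gates = 15 + 10 = 25.

25


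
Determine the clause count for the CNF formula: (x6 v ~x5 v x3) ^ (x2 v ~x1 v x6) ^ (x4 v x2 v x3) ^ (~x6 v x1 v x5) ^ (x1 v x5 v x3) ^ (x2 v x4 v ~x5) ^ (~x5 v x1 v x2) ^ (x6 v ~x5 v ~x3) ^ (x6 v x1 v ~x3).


Each group enclosed in parentheses joined by ^ is one clause.
Counting the conjuncts: 9 clauses.

9
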